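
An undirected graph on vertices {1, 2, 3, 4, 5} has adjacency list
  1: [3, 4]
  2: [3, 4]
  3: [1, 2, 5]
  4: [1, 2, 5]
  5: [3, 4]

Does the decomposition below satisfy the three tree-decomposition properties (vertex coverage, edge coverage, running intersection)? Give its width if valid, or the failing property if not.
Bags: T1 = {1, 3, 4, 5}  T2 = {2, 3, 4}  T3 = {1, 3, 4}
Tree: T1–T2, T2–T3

No — bags containing vertex 1 are not connected in the tree.

A tree decomposition must satisfy three properties: every vertex lies in some bag; for every edge, both endpoints lie together in some bag; and for every vertex, the bags containing it form a connected subtree. Here bags containing vertex 1 are not connected in the tree, so the decomposition is invalid.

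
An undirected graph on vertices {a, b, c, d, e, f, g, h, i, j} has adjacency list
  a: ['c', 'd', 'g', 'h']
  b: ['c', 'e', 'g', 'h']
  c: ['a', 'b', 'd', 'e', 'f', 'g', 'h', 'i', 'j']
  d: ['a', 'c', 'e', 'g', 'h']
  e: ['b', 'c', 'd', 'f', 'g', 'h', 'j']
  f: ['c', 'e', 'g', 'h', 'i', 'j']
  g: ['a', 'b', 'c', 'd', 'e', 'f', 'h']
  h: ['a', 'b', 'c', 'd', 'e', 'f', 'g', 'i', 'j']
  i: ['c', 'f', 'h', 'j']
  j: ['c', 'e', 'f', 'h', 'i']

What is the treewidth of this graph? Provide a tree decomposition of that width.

Treewidth 4.
Bags: B1 = {c, e, f, g, h}  B2 = {c, d, e, g, h}  B3 = {c, e, f, h, j}  B4 = {c, f, h, i, j}  B5 = {b, c, e, g, h}  B6 = {a, c, d, g, h}
Tree: B1–B2, B1–B3, B3–B4, B2–B5, B2–B6

Each bag holds 5 vertices, so the decomposition has width 4, which upper-bounds the treewidth. Conversely, {c, d, e, g, h} is a clique of size 5, and the vertices of any clique must share a bag in every tree decomposition; so some bag has ≥ 5 vertices and tw(G) ≥ 4. Combining the bounds, tw(G) = 4.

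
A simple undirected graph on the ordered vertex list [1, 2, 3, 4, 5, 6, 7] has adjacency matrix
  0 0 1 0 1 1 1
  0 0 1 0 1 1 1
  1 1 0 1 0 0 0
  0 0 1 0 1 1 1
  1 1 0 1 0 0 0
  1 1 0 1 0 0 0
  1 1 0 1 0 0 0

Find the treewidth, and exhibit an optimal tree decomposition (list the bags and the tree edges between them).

Each bag holds 4 vertices, so the decomposition has width 3, which upper-bounds the treewidth. For the lower bound: the 4 vertex sets {2,3}, {4,7}, {1}, {6} are disjoint, each induces a connected subgraph, and every pair is joined by at least one edge of G. Contracting each set to a single vertex therefore yields K_{4} as a minor, and since treewidth is minor-monotone, tw(G) ≥ tw(K_{4}) = 3. Combining the bounds, tw(G) = 3.

Treewidth 3.
Bags: B1 = {1, 2, 3, 4}  B2 = {1, 2, 4, 7}  B3 = {1, 2, 4, 6}  B4 = {1, 2, 4, 5}
Tree: B1–B2, B2–B3, B3–B4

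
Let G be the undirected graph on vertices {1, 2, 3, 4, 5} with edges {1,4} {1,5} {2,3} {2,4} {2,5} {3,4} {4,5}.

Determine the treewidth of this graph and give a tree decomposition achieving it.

Treewidth 2.
Bags: B1 = {1, 4, 5}  B2 = {2, 4, 5}  B3 = {2, 3, 4}
Tree: B1–B2, B2–B3

The largest bag has 3 vertices, giving width 2; this decomposition certifies tw(G) ≤ 2. On the other hand G contains the 3-clique {1, 4, 5}. A clique must lie in a single bag of any decomposition, so no decomposition can have width below 2. The upper and lower bounds meet at 2, so that is the treewidth.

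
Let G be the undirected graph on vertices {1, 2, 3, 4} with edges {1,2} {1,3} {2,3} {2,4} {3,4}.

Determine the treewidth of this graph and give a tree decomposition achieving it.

Every bag has size at most 3, so the width is 3 − 1 = 2 and tw(G) ≤ 2. Conversely, {1, 2, 3} is a clique of size 3, and the vertices of any clique must share a bag in every tree decomposition; so some bag has ≥ 3 vertices and tw(G) ≥ 2. Combining the bounds, tw(G) = 2.

Treewidth 2.
One such decomposition:
Bags: B1 = {2, 3, 4}  B2 = {1, 2, 3}
Tree: B1–B2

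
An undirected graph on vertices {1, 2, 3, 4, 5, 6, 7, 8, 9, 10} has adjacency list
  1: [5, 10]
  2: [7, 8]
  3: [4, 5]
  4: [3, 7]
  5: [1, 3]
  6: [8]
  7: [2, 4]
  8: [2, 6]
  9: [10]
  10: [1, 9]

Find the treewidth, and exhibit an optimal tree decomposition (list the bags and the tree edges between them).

Treewidth 1.
One such decomposition:
Bags: B1 = {9, 10}  B2 = {1, 10}  B3 = {1, 5}  B4 = {3, 5}  B5 = {3, 4}  B6 = {4, 7}  B7 = {2, 7}  B8 = {2, 8}  B9 = {6, 8}
Tree: B1–B2, B2–B3, B3–B4, B4–B5, B5–B6, B6–B7, B7–B8, B8–B9

Every bag has size at most 2, so the width is 2 − 1 = 1 and tw(G) ≤ 1. Any graph with an edge has treewidth ≥ 1, and G has the edge 9–10. Hence tw(G) = 1 exactly.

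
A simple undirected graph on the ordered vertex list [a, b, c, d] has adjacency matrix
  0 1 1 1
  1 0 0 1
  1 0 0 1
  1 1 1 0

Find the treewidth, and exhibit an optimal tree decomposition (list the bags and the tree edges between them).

Treewidth 2.
One optimal decomposition is:
Bags: B1 = {a, c, d}  B2 = {a, b, d}
Tree: B1–B2

Every bag has size at most 3, so the width is 3 − 1 = 2 and tw(G) ≤ 2. For the lower bound, the 3 vertices {a, c, d} are pairwise adjacent, and any tree decomposition puts a clique entirely inside one bag — forcing width ≥ 2. Hence tw(G) = 2 exactly.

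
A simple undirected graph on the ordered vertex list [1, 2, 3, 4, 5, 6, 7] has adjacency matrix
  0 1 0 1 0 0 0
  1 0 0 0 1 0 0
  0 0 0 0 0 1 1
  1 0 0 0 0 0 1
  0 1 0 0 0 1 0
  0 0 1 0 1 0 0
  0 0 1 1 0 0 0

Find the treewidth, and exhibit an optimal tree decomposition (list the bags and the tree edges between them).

Each bag holds 3 vertices, so the decomposition has width 2, which upper-bounds the treewidth. The edges 3–7–4–1–2–5–6–3 form a cycle, so G is not a tree and its treewidth is at least 2. Combining the bounds, tw(G) = 2.

Treewidth 2.
One optimal decomposition is:
Bags: B1 = {3, 4, 7}  B2 = {1, 3, 4}  B3 = {1, 2, 3}  B4 = {2, 3, 5}  B5 = {3, 5, 6}
Tree: B1–B2, B2–B3, B3–B4, B4–B5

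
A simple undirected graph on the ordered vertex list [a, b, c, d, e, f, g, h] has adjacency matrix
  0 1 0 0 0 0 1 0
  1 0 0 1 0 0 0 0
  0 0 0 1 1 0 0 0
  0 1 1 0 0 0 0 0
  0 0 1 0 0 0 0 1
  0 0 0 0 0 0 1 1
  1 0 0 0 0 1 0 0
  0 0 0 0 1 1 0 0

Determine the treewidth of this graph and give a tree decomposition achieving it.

The largest bag has 3 vertices, giving width 2; this decomposition certifies tw(G) ≤ 2. Since h–e–c–d–b–a–g–f–h is a cycle in G, G is not acyclic. Forests are exactly the graphs of treewidth ≤ 1, so tw(G) ≥ 2. Hence tw(G) = 2 exactly.

Treewidth 2.
One such decomposition:
Bags: B1 = {c, e, h}  B2 = {c, d, h}  B3 = {b, d, h}  B4 = {a, b, h}  B5 = {a, g, h}  B6 = {f, g, h}
Tree: B1–B2, B2–B3, B3–B4, B4–B5, B5–B6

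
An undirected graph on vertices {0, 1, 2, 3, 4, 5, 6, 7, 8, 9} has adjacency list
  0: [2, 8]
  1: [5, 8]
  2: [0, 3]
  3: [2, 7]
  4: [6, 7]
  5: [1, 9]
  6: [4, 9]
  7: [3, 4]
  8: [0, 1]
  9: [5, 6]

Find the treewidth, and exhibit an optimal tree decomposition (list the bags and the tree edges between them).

Treewidth 2.
One such decomposition:
Bags: B1 = {0, 2, 8}  B2 = {2, 3, 8}  B3 = {3, 7, 8}  B4 = {4, 7, 8}  B5 = {4, 6, 8}  B6 = {6, 8, 9}  B7 = {5, 8, 9}  B8 = {1, 5, 8}
Tree: B1–B2, B2–B3, B3–B4, B4–B5, B5–B6, B6–B7, B7–B8

Every bag has size at most 3, so the width is 3 − 1 = 2 and tw(G) ≤ 2. Since 8–0–2–3–7–4–6–9–5–1–8 is a cycle in G, G is not acyclic. Forests are exactly the graphs of treewidth ≤ 1, so tw(G) ≥ 2. Hence tw(G) = 2 exactly.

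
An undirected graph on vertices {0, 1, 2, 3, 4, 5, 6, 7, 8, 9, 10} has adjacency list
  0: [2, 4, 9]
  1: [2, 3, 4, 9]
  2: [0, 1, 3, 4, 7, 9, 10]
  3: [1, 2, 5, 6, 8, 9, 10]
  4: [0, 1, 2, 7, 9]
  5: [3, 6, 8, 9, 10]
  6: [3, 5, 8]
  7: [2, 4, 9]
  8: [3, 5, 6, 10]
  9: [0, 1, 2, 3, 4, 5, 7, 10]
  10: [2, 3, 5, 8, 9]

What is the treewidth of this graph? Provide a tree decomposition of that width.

Treewidth 3.
One optimal decomposition is:
Bags: B1 = {3, 5, 9, 10}  B2 = {2, 3, 9, 10}  B3 = {1, 2, 3, 9}  B4 = {1, 2, 4, 9}  B5 = {2, 4, 7, 9}  B6 = {0, 2, 4, 9}  B7 = {3, 5, 8, 10}  B8 = {3, 5, 6, 8}
Tree: B1–B2, B2–B3, B3–B4, B4–B5, B5–B6, B1–B7, B7–B8

The largest bag has 4 vertices, giving width 3; this decomposition certifies tw(G) ≤ 3. For the lower bound, the 4 vertices {3, 5, 8, 10} are pairwise adjacent, and any tree decomposition puts a clique entirely inside one bag — forcing width ≥ 3. Hence tw(G) = 3 exactly.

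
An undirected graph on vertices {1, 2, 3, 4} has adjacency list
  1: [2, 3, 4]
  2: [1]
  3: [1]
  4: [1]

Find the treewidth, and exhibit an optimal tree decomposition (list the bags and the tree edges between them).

Treewidth 1.
One optimal decomposition is:
Bags: B1 = {1, 3}  B2 = {1, 2}  B3 = {1, 4}
Tree: B1–B2, B2–B3

Every bag has size at most 2, so the width is 2 − 1 = 1 and tw(G) ≤ 1. Any graph with an edge has treewidth ≥ 1, and G has the edge 3–1. Combining the bounds, tw(G) = 1.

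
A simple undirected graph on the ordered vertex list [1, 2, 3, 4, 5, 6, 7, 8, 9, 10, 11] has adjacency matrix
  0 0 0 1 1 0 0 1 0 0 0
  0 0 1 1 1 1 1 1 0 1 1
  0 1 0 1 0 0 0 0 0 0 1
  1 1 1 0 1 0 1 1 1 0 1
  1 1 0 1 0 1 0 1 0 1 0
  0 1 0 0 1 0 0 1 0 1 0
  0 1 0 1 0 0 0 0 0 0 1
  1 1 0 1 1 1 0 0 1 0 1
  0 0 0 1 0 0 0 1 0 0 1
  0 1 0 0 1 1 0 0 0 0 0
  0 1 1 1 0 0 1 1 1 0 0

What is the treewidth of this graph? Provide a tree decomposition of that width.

Each bag holds 4 vertices, so the decomposition has width 3, which upper-bounds the treewidth. Conversely, {1, 4, 5, 8} is a clique of size 4, and the vertices of any clique must share a bag in every tree decomposition; so some bag has ≥ 4 vertices and tw(G) ≥ 3. Combining the bounds, tw(G) = 3.

Treewidth 3.
One such decomposition:
Bags: B1 = {2, 5, 6, 8}  B2 = {2, 4, 5, 8}  B3 = {2, 4, 8, 11}  B4 = {1, 4, 5, 8}  B5 = {2, 3, 4, 11}  B6 = {2, 5, 6, 10}  B7 = {2, 4, 7, 11}  B8 = {4, 8, 9, 11}
Tree: B1–B2, B2–B3, B2–B4, B3–B5, B1–B6, B3–B7, B3–B8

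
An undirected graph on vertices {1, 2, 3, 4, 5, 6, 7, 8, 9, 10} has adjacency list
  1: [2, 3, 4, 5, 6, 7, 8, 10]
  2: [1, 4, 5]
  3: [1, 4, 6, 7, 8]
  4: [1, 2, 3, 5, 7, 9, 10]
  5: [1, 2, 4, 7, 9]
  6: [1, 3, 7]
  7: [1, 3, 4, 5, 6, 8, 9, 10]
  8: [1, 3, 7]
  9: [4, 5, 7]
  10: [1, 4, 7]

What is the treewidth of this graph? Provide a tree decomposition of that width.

Treewidth 3.
Bags: B1 = {1, 4, 7, 10}  B2 = {1, 3, 4, 7}  B3 = {1, 4, 5, 7}  B4 = {1, 3, 7, 8}  B5 = {1, 2, 4, 5}  B6 = {4, 5, 7, 9}  B7 = {1, 3, 6, 7}
Tree: B1–B2, B1–B3, B2–B4, B3–B5, B3–B6, B4–B7

Every bag has size at most 4, so the width is 4 − 1 = 3 and tw(G) ≤ 3. Conversely, {1, 2, 4, 5} is a clique of size 4, and the vertices of any clique must share a bag in every tree decomposition; so some bag has ≥ 4 vertices and tw(G) ≥ 3. Hence tw(G) = 3 exactly.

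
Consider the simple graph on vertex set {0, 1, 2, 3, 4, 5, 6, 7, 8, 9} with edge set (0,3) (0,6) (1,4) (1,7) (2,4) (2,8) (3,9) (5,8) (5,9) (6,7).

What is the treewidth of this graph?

A width-2 tree decomposition is:
Bags: B1 = {2, 5, 8}  B2 = {2, 4, 5}  B3 = {1, 4, 5}  B4 = {1, 5, 7}  B5 = {5, 6, 7}  B6 = {0, 5, 6}  B7 = {0, 3, 5}  B8 = {3, 5, 9}
Tree: B1–B2, B2–B3, B3–B4, B4–B5, B5–B6, B6–B7, B7–B8
Every bag has size at most 3, so the width is 3 − 1 = 2 and tw(G) ≤ 2. For the lower bound, G contains the cycle 5–8–2–4–1–7–6–0–3–9–5, so G is not a forest; only forests have treewidth ≤ 1, hence tw(G) ≥ 2. The upper and lower bounds meet at 2, so that is the treewidth.

2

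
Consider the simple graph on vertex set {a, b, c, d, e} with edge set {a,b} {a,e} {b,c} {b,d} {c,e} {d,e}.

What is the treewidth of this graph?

A width-2 tree decomposition is:
Bags: B1 = {a, b, e}  B2 = {b, c, e}  B3 = {b, d, e}
Tree: B1–B2, B2–B3
Every bag has size at most 3, so the width is 3 − 1 = 2 and tw(G) ≤ 2. The edges b–a–e–c–b form a cycle, so G is not a tree and its treewidth is at least 2. Therefore the treewidth is 2.

2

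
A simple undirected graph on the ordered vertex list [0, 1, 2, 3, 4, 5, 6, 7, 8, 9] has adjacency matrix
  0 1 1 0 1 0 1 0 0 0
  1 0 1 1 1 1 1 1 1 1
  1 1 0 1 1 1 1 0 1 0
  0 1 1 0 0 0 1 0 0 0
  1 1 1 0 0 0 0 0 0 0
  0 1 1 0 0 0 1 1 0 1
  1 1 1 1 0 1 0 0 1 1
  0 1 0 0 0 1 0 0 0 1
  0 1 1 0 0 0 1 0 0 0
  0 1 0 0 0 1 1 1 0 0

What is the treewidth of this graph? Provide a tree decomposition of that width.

Treewidth 3.
Bags: B1 = {1, 2, 5, 6}  B2 = {1, 5, 6, 9}  B3 = {1, 5, 7, 9}  B4 = {1, 2, 6, 8}  B5 = {0, 1, 2, 6}  B6 = {0, 1, 2, 4}  B7 = {1, 2, 3, 6}
Tree: B1–B2, B2–B3, B1–B4, B4–B5, B5–B6, B5–B7

Every bag has size at most 4, so the width is 4 − 1 = 3 and tw(G) ≤ 3. Conversely, {1, 5, 6, 9} is a clique of size 4, and the vertices of any clique must share a bag in every tree decomposition; so some bag has ≥ 4 vertices and tw(G) ≥ 3. The upper and lower bounds meet at 3, so that is the treewidth.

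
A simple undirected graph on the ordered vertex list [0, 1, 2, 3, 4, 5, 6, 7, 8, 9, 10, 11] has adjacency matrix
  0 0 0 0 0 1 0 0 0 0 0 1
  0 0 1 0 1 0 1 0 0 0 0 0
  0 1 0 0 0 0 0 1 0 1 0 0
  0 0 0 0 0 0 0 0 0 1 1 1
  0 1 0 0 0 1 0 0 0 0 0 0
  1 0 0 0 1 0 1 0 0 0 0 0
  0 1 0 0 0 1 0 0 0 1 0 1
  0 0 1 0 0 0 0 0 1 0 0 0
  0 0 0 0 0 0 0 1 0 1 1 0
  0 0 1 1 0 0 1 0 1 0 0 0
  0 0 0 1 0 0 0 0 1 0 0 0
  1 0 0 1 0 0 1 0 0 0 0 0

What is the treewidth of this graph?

3

A width-3 tree decomposition is:
Bags: B1 = {0, 4, 5, 11}  B2 = {4, 5, 6, 11}  B3 = {1, 4, 6, 11}  B4 = {1, 3, 6, 11}  B5 = {1, 3, 6, 9}  B6 = {1, 2, 3, 9}  B7 = {2, 3, 9, 10}  B8 = {2, 8, 9, 10}  B9 = {2, 7, 8, 10}
Tree: B1–B2, B2–B3, B3–B4, B4–B5, B5–B6, B6–B7, B7–B8, B8–B9
Every bag has size at most 4, so the width is 4 − 1 = 3 and tw(G) ≤ 3. For the lower bound: the 4 vertex sets {0,4,5}, {11}, {6}, {1,2,3,9} are disjoint, each induces a connected subgraph, and every pair is joined by at least one edge of G. Contracting each set to a single vertex therefore yields K_{4} as a minor, and since treewidth is minor-monotone, tw(G) ≥ tw(K_{4}) = 3. Hence tw(G) = 3 exactly.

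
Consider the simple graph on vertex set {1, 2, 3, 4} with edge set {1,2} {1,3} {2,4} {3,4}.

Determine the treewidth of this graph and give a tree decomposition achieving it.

The largest bag has 3 vertices, giving width 2; this decomposition certifies tw(G) ≤ 2. Since 4–3–1–2–4 is a cycle in G, G is not acyclic. Forests are exactly the graphs of treewidth ≤ 1, so tw(G) ≥ 2. Hence tw(G) = 2 exactly.

Treewidth 2.
One optimal decomposition is:
Bags: B1 = {1, 3, 4}  B2 = {1, 2, 4}
Tree: B1–B2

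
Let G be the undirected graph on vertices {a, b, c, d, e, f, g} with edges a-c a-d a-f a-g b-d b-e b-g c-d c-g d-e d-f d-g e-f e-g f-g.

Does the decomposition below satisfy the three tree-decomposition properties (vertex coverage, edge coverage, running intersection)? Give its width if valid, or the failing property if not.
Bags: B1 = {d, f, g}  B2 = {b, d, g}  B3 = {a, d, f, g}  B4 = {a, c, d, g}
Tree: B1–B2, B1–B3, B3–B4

No — vertex e appears in no bag.

A tree decomposition must satisfy three properties: every vertex lies in some bag; for every edge, both endpoints lie together in some bag; and for every vertex, the bags containing it form a connected subtree. Here vertex e appears in no bag, so the decomposition is invalid.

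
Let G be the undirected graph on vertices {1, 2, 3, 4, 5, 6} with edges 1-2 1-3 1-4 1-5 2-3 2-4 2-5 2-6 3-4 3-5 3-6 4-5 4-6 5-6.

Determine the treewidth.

A width-4 tree decomposition is:
Bags: B1 = {2, 3, 4, 5, 6}  B2 = {1, 2, 3, 4, 5}
Tree: B1–B2
Each bag holds 5 vertices, so the decomposition has width 4, which upper-bounds the treewidth. Conversely, {1, 2, 3, 4, 5} is a clique of size 5, and the vertices of any clique must share a bag in every tree decomposition; so some bag has ≥ 5 vertices and tw(G) ≥ 4. Combining the bounds, tw(G) = 4.

4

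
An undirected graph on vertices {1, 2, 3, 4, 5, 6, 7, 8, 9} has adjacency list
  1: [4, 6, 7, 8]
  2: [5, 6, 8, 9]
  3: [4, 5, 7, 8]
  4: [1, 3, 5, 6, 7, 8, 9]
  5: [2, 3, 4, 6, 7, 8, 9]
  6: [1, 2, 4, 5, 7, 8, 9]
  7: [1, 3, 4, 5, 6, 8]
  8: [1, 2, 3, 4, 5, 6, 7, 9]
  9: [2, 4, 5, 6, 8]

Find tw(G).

A width-4 tree decomposition is:
Bags: B1 = {4, 5, 6, 7, 8}  B2 = {3, 4, 5, 7, 8}  B3 = {4, 5, 6, 8, 9}  B4 = {2, 5, 6, 8, 9}  B5 = {1, 4, 6, 7, 8}
Tree: B1–B2, B1–B3, B3–B4, B1–B5
Each bag holds 5 vertices, so the decomposition has width 4, which upper-bounds the treewidth. For the lower bound, the 5 vertices {2, 5, 6, 8, 9} are pairwise adjacent, and any tree decomposition puts a clique entirely inside one bag — forcing width ≥ 4. The upper and lower bounds meet at 4, so that is the treewidth.

4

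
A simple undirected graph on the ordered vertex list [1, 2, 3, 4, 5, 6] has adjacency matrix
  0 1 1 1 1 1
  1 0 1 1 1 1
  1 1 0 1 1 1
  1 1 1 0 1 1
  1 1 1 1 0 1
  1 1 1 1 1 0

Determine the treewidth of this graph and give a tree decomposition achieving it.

Treewidth 5.
Bags: B1 = {1, 2, 3, 4, 5, 6}
Tree: (single bag)

A single bag containing all 6 vertices is trivially a valid decomposition of width 5. On the other hand G contains the 6-clique {1, 2, 3, 4, 5, 6}. A clique must lie in a single bag of any decomposition, so no decomposition can have width below 5. The upper and lower bounds meet at 5, so that is the treewidth.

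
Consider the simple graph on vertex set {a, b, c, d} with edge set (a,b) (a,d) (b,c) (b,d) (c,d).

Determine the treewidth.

A width-2 tree decomposition is:
Bags: B1 = {a, b, d}  B2 = {b, c, d}
Tree: B1–B2
The largest bag has 3 vertices, giving width 2; this decomposition certifies tw(G) ≤ 2. On the other hand G contains the 3-clique {b, c, d}. A clique must lie in a single bag of any decomposition, so no decomposition can have width below 2. Therefore the treewidth is 2.

2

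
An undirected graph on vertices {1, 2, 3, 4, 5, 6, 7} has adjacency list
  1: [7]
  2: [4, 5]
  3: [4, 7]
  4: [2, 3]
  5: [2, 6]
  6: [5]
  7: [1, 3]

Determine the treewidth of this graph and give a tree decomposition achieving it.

Treewidth 1.
One optimal decomposition is:
Bags: B1 = {1, 7}  B2 = {3, 7}  B3 = {3, 4}  B4 = {2, 4}  B5 = {2, 5}  B6 = {5, 6}
Tree: B1–B2, B2–B3, B3–B4, B4–B5, B5–B6

The largest bag has 2 vertices, giving width 1; this decomposition certifies tw(G) ≤ 1. G has an edge, so its treewidth is at least 1. The upper and lower bounds meet at 1, so that is the treewidth.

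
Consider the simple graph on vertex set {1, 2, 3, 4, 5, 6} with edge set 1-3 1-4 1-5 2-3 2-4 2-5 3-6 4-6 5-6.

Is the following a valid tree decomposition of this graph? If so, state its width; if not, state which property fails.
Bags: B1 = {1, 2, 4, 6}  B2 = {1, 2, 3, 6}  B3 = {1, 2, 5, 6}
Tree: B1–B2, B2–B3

Yes; width 3.

Vertex coverage: the bags together contain {1, 2, 3, 4, 5, 6}, the full vertex set. Edge coverage: each edge of G has both endpoints in at least one bag. Running intersection: for every vertex, the bags containing it form a connected subtree. All three properties hold, so this is a valid tree decomposition of width max|bag| − 1 = 3, and hence tw(G) ≤ 3.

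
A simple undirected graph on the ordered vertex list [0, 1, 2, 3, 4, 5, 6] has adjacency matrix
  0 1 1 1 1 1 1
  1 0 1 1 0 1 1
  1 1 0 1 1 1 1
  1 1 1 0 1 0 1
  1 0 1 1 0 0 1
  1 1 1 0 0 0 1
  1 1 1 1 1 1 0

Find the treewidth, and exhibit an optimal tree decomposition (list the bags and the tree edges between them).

Treewidth 4.
Bags: B1 = {0, 1, 2, 3, 6}  B2 = {0, 1, 2, 5, 6}  B3 = {0, 2, 3, 4, 6}
Tree: B1–B2, B1–B3

The largest bag has 5 vertices, giving width 4; this decomposition certifies tw(G) ≤ 4. For the lower bound, the 5 vertices {0, 1, 2, 3, 6} are pairwise adjacent, and any tree decomposition puts a clique entirely inside one bag — forcing width ≥ 4. Therefore the treewidth is 4.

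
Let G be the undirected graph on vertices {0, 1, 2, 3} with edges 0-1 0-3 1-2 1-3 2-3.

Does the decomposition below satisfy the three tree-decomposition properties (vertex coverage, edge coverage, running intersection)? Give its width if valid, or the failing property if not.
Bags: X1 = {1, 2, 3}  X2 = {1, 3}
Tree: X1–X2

A tree decomposition must satisfy three properties: every vertex lies in some bag; for every edge, both endpoints lie together in some bag; and for every vertex, the bags containing it form a connected subtree. Here vertex 0 appears in no bag, so the decomposition is invalid.

No — vertex 0 appears in no bag.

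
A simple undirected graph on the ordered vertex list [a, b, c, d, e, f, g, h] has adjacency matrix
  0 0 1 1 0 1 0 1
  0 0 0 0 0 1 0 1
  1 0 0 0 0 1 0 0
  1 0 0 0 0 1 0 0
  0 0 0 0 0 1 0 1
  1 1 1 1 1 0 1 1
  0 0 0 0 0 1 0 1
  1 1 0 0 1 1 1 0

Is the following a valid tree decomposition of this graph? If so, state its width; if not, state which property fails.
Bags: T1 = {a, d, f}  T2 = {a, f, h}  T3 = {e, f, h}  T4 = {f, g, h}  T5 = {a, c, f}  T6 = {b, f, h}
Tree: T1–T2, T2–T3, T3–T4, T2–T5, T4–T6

Checking the three conditions: (i) the bags cover all of {a, b, c, d, e, f, g, h}; (ii) for each edge, some bag contains both endpoints; (iii) the bags containing any fixed vertex form a subtree. All hold, so the decomposition is valid with width 3 − 1 = 2.

Yes; width 2.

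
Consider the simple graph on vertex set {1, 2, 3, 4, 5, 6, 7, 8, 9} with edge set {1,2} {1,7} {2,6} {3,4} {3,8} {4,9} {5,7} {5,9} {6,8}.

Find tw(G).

2

A width-2 tree decomposition is:
Bags: B1 = {4, 5, 9}  B2 = {3, 4, 5}  B3 = {3, 5, 8}  B4 = {5, 6, 8}  B5 = {2, 5, 6}  B6 = {1, 2, 5}  B7 = {1, 5, 7}
Tree: B1–B2, B2–B3, B3–B4, B4–B5, B5–B6, B6–B7
Every bag has size at most 3, so the width is 3 − 1 = 2 and tw(G) ≤ 2. Since 5–9–4–3–8–6–2–1–7–5 is a cycle in G, G is not acyclic. Forests are exactly the graphs of treewidth ≤ 1, so tw(G) ≥ 2. The upper and lower bounds meet at 2, so that is the treewidth.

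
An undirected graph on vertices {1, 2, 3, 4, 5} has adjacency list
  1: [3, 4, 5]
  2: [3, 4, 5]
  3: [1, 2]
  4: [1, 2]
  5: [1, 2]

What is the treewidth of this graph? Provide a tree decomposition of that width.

Treewidth 2.
One such decomposition:
Bags: B1 = {1, 2, 4}  B2 = {1, 2, 3}  B3 = {1, 2, 5}
Tree: B1–B2, B2–B3

The largest bag has 3 vertices, giving width 2; this decomposition certifies tw(G) ≤ 2. For the lower bound, G contains the cycle 2–4–1–3–2, so G is not a forest; only forests have treewidth ≤ 1, hence tw(G) ≥ 2. The upper and lower bounds meet at 2, so that is the treewidth.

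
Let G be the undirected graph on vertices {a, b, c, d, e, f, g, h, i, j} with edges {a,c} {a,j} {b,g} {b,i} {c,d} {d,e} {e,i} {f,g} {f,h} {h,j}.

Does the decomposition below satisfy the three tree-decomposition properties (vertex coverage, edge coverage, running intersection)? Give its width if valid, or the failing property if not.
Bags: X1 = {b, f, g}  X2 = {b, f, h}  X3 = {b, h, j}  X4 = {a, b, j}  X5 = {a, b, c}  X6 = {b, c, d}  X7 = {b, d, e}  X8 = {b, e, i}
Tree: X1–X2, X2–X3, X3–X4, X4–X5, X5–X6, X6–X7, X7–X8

Every vertex of G appears in some bag (union = {a, b, c, d, e, f, g, h, i, j}); every edge is covered by a bag; and for each vertex v the set of bags containing v is connected in the bag tree. The decomposition is therefore valid. The largest bag has 3 vertices, so the width is 2.

Yes; width 2.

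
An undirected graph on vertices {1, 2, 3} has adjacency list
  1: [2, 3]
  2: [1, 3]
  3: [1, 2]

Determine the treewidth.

A width-2 tree decomposition is:
Bags: B1 = {1, 2, 3}
Tree: (single bag)
A single bag containing all 3 vertices is trivially a valid decomposition of width 2. Conversely, {1, 2, 3} is a clique of size 3, and the vertices of any clique must share a bag in every tree decomposition; so some bag has ≥ 3 vertices and tw(G) ≥ 2. Hence tw(G) = 2 exactly.

2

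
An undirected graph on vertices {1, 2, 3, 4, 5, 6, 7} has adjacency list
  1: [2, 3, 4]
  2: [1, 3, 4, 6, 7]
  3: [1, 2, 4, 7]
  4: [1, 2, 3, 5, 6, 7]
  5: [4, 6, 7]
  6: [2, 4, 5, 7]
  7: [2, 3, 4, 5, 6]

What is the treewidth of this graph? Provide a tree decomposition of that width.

Treewidth 3.
Bags: B1 = {2, 4, 6, 7}  B2 = {4, 5, 6, 7}  B3 = {2, 3, 4, 7}  B4 = {1, 2, 3, 4}
Tree: B1–B2, B1–B3, B3–B4

Each bag holds 4 vertices, so the decomposition has width 3, which upper-bounds the treewidth. On the other hand G contains the 4-clique {1, 2, 3, 4}. A clique must lie in a single bag of any decomposition, so no decomposition can have width below 3. Therefore the treewidth is 3.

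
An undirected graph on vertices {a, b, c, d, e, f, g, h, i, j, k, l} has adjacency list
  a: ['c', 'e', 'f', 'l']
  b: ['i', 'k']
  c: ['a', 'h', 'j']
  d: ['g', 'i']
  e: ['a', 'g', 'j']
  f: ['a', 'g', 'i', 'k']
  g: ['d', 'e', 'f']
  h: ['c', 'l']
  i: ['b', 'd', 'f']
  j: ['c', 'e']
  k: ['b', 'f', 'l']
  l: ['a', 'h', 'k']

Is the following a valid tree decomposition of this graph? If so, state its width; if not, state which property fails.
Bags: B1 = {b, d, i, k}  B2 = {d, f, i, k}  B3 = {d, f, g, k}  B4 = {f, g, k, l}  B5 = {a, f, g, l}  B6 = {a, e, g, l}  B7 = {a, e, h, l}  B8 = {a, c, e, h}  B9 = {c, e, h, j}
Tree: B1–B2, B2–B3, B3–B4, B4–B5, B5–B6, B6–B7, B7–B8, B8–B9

Yes; width 3.

Checking the three conditions: (i) the bags cover all of {a, b, c, d, e, f, g, h, i, j, k, l}; (ii) for each edge, some bag contains both endpoints; (iii) the bags containing any fixed vertex form a subtree. All hold, so the decomposition is valid with width 4 − 1 = 3.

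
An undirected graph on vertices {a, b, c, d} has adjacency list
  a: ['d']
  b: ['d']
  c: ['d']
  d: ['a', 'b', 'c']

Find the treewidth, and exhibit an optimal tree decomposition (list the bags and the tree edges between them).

Treewidth 1.
Bags: B1 = {c, d}  B2 = {b, d}  B3 = {a, d}
Tree: B1–B2, B2–B3

Each bag holds 2 vertices, so the decomposition has width 1, which upper-bounds the treewidth. Any graph with an edge has treewidth ≥ 1, and G has the edge c–d. Combining the bounds, tw(G) = 1.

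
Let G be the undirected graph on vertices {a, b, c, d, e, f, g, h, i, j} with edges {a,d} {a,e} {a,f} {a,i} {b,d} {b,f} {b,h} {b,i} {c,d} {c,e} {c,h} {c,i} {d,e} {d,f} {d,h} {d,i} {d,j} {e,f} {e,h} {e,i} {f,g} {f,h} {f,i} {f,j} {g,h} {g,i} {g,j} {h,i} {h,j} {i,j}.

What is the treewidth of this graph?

4

A width-4 tree decomposition is:
Bags: B1 = {d, e, f, h, i}  B2 = {d, f, h, i, j}  B3 = {f, g, h, i, j}  B4 = {b, d, f, h, i}  B5 = {a, d, e, f, i}  B6 = {c, d, e, h, i}
Tree: B1–B2, B2–B3, B2–B4, B1–B5, B1–B6
Each bag holds 5 vertices, so the decomposition has width 4, which upper-bounds the treewidth. On the other hand G contains the 5-clique {c, d, e, h, i}. A clique must lie in a single bag of any decomposition, so no decomposition can have width below 4. The upper and lower bounds meet at 4, so that is the treewidth.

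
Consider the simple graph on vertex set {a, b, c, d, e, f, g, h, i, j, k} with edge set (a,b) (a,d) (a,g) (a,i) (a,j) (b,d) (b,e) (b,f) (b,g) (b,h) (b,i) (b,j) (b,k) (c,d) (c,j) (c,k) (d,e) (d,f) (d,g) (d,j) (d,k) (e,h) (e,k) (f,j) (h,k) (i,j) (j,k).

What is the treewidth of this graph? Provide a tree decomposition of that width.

Treewidth 3.
One such decomposition:
Bags: B1 = {b, d, j, k}  B2 = {b, d, e, k}  B3 = {a, b, d, j}  B4 = {a, b, d, g}  B5 = {c, d, j, k}  B6 = {b, d, f, j}  B7 = {b, e, h, k}  B8 = {a, b, i, j}
Tree: B1–B2, B1–B3, B3–B4, B1–B5, B1–B6, B2–B7, B3–B8

Every bag has size at most 4, so the width is 4 − 1 = 3 and tw(G) ≤ 3. On the other hand G contains the 4-clique {c, d, j, k}. A clique must lie in a single bag of any decomposition, so no decomposition can have width below 3. Hence tw(G) = 3 exactly.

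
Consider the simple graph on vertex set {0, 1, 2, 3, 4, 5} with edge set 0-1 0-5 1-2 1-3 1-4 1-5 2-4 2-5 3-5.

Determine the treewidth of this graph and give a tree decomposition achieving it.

Each bag holds 3 vertices, so the decomposition has width 2, which upper-bounds the treewidth. For the lower bound, the 3 vertices {1, 2, 4} are pairwise adjacent, and any tree decomposition puts a clique entirely inside one bag — forcing width ≥ 2. The upper and lower bounds meet at 2, so that is the treewidth.

Treewidth 2.
One optimal decomposition is:
Bags: B1 = {1, 3, 5}  B2 = {1, 2, 5}  B3 = {1, 2, 4}  B4 = {0, 1, 5}
Tree: B1–B2, B2–B3, B1–B4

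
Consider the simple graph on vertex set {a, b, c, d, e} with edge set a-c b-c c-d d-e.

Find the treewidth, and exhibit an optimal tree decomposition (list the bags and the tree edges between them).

Treewidth 1.
One optimal decomposition is:
Bags: B1 = {c, d}  B2 = {d, e}  B3 = {a, c}  B4 = {b, c}
Tree: B1–B2, B1–B3, B1–B4

Every bag has size at most 2, so the width is 2 − 1 = 1 and tw(G) ≤ 1. Since G has at least one edge (e.g. c–d), it is not an edgeless graph, so tw(G) ≥ 1. Hence tw(G) = 1 exactly.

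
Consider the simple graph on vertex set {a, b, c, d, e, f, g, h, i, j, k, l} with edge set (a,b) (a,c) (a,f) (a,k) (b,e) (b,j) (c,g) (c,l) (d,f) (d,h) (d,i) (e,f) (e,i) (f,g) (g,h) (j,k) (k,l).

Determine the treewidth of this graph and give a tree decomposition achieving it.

Each bag holds 4 vertices, so the decomposition has width 3, which upper-bounds the treewidth. For the lower bound: the 4 vertex sets {d,h,i}, {e}, {f}, {a,b,c,g} are disjoint, each induces a connected subgraph, and every pair is joined by at least one edge of G. Contracting each set to a single vertex therefore yields K_{4} as a minor, and since treewidth is minor-monotone, tw(G) ≥ tw(K_{4}) = 3. Hence tw(G) = 3 exactly.

Treewidth 3.
One such decomposition:
Bags: B1 = {d, e, h, i}  B2 = {d, e, f, h}  B3 = {e, f, g, h}  B4 = {b, e, f, g}  B5 = {a, b, f, g}  B6 = {a, b, c, g}  B7 = {a, b, c, j}  B8 = {a, c, j, k}  B9 = {c, j, k, l}
Tree: B1–B2, B2–B3, B3–B4, B4–B5, B5–B6, B6–B7, B7–B8, B8–B9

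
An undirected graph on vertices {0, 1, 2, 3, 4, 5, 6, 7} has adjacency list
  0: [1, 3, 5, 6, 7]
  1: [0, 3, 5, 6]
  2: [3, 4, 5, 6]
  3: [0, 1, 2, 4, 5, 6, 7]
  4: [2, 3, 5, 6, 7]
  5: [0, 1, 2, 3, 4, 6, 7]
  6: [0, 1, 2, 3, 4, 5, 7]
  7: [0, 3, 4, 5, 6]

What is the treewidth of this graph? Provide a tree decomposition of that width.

Treewidth 4.
One optimal decomposition is:
Bags: B1 = {2, 3, 4, 5, 6}  B2 = {3, 4, 5, 6, 7}  B3 = {0, 3, 5, 6, 7}  B4 = {0, 1, 3, 5, 6}
Tree: B1–B2, B2–B3, B3–B4

Every bag has size at most 5, so the width is 5 − 1 = 4 and tw(G) ≤ 4. On the other hand G contains the 5-clique {0, 1, 3, 5, 6}. A clique must lie in a single bag of any decomposition, so no decomposition can have width below 4. Combining the bounds, tw(G) = 4.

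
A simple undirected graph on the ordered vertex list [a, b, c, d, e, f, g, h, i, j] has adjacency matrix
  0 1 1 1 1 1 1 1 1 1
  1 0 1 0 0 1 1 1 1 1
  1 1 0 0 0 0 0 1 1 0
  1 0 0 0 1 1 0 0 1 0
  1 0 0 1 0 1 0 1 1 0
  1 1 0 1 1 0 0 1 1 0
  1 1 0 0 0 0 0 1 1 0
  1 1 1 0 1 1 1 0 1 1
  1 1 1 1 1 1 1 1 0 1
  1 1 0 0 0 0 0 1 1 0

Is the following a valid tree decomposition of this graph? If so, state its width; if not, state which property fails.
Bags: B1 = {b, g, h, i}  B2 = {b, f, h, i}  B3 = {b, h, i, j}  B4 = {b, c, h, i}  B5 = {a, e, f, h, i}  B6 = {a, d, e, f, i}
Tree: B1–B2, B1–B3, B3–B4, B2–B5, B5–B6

No — edge (a,g) lies in no bag.

A tree decomposition must satisfy three properties: every vertex lies in some bag; for every edge, both endpoints lie together in some bag; and for every vertex, the bags containing it form a connected subtree. Here edge (a,g) lies in no bag, so the decomposition is invalid.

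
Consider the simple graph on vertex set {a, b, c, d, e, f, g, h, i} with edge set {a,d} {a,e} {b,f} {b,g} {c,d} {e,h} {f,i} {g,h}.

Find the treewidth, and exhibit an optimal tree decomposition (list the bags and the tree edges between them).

Each bag holds 2 vertices, so the decomposition has width 1, which upper-bounds the treewidth. Since G has at least one edge (e.g. i–f), it is not an edgeless graph, so tw(G) ≥ 1. Therefore the treewidth is 1.

Treewidth 1.
One optimal decomposition is:
Bags: B1 = {f, i}  B2 = {b, f}  B3 = {b, g}  B4 = {g, h}  B5 = {e, h}  B6 = {a, e}  B7 = {a, d}  B8 = {c, d}
Tree: B1–B2, B2–B3, B3–B4, B4–B5, B5–B6, B6–B7, B7–B8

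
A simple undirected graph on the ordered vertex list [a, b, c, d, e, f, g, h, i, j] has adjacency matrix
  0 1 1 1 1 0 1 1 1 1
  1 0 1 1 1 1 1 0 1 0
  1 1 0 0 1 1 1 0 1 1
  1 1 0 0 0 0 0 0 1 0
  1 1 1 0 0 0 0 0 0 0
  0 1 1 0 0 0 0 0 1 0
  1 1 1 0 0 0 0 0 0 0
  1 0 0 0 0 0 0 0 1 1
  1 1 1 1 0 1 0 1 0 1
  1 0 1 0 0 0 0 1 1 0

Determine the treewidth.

A width-3 tree decomposition is:
Bags: B1 = {a, b, d, i}  B2 = {a, b, c, i}  B3 = {a, b, c, g}  B4 = {a, c, i, j}  B5 = {a, h, i, j}  B6 = {b, c, f, i}  B7 = {a, b, c, e}
Tree: B1–B2, B2–B3, B2–B4, B4–B5, B2–B6, B3–B7
Each bag holds 4 vertices, so the decomposition has width 3, which upper-bounds the treewidth. Conversely, {a, h, i, j} is a clique of size 4, and the vertices of any clique must share a bag in every tree decomposition; so some bag has ≥ 4 vertices and tw(G) ≥ 3. The upper and lower bounds meet at 3, so that is the treewidth.

3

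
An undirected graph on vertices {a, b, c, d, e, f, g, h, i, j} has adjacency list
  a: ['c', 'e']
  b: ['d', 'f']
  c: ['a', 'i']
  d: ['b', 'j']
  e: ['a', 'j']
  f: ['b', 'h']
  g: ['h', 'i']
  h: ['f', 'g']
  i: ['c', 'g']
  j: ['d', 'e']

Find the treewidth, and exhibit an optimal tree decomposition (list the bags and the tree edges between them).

The largest bag has 3 vertices, giving width 2; this decomposition certifies tw(G) ≤ 2. For the lower bound, G contains the cycle h–g–i–c–a–e–j–d–b–f–h, so G is not a forest; only forests have treewidth ≤ 1, hence tw(G) ≥ 2. Hence tw(G) = 2 exactly.

Treewidth 2.
Bags: B1 = {g, h, i}  B2 = {c, h, i}  B3 = {a, c, h}  B4 = {a, e, h}  B5 = {e, h, j}  B6 = {d, h, j}  B7 = {b, d, h}  B8 = {b, f, h}
Tree: B1–B2, B2–B3, B3–B4, B4–B5, B5–B6, B6–B7, B7–B8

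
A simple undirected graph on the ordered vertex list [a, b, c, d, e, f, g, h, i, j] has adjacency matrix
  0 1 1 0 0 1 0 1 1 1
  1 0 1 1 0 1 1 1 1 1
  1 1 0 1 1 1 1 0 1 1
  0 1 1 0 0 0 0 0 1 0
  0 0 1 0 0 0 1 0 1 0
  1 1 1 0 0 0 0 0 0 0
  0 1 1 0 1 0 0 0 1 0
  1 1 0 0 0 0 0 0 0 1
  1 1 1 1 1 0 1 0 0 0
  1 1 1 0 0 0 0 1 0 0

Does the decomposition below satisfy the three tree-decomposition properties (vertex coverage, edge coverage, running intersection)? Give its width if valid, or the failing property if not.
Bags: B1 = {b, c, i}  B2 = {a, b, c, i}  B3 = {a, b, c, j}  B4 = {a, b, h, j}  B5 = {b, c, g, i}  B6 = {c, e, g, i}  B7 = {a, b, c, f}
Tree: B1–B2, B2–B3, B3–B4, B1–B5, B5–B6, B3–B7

No — vertex d appears in no bag.

A tree decomposition must satisfy three properties: every vertex lies in some bag; for every edge, both endpoints lie together in some bag; and for every vertex, the bags containing it form a connected subtree. Here vertex d appears in no bag, so the decomposition is invalid.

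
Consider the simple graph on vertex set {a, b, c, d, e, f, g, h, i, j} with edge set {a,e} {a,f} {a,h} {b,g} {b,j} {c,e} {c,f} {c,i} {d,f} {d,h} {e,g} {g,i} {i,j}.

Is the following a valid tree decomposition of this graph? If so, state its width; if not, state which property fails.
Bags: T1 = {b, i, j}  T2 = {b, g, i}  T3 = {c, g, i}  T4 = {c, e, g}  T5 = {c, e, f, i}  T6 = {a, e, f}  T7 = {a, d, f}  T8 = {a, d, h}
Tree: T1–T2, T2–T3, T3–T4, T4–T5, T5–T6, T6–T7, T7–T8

A tree decomposition must satisfy three properties: every vertex lies in some bag; for every edge, both endpoints lie together in some bag; and for every vertex, the bags containing it form a connected subtree. Here bags containing vertex i are not connected in the tree, so the decomposition is invalid.

No — bags containing vertex i are not connected in the tree.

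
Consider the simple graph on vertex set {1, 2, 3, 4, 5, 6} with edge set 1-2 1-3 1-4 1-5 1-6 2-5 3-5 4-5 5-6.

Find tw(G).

A width-2 tree decomposition is:
Bags: B1 = {1, 3, 5}  B2 = {1, 5, 6}  B3 = {1, 2, 5}  B4 = {1, 4, 5}
Tree: B1–B2, B1–B3, B1–B4
The largest bag has 3 vertices, giving width 2; this decomposition certifies tw(G) ≤ 2. Conversely, {1, 2, 5} is a clique of size 3, and the vertices of any clique must share a bag in every tree decomposition; so some bag has ≥ 3 vertices and tw(G) ≥ 2. Combining the bounds, tw(G) = 2.

2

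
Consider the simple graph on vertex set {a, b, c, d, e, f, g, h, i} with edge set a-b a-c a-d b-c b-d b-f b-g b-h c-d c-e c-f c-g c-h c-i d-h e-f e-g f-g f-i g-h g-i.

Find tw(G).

A width-3 tree decomposition is:
Bags: B1 = {b, c, g, h}  B2 = {b, c, d, h}  B3 = {a, b, c, d}  B4 = {b, c, f, g}  B5 = {c, e, f, g}  B6 = {c, f, g, i}
Tree: B1–B2, B2–B3, B1–B4, B4–B5, B5–B6
Every bag has size at most 4, so the width is 4 − 1 = 3 and tw(G) ≤ 3. For the lower bound, the 4 vertices {b, c, d, h} are pairwise adjacent, and any tree decomposition puts a clique entirely inside one bag — forcing width ≥ 3. The upper and lower bounds meet at 3, so that is the treewidth.

3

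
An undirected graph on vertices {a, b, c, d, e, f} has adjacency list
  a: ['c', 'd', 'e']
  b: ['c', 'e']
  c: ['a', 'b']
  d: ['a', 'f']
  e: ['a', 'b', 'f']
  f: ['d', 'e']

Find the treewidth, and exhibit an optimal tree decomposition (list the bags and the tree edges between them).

The largest bag has 3 vertices, giving width 2; this decomposition certifies tw(G) ≤ 2. The edges d–f–e–a–d form a cycle, so G is not a tree and its treewidth is at least 2. Therefore the treewidth is 2.

Treewidth 2.
One such decomposition:
Bags: B1 = {a, d, f}  B2 = {a, e, f}  B3 = {a, c, e}  B4 = {b, c, e}
Tree: B1–B2, B2–B3, B3–B4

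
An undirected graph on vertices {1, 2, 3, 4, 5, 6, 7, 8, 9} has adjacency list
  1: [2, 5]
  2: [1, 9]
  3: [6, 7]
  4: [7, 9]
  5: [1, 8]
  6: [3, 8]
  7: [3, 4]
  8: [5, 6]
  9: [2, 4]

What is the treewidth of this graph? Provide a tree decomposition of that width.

Treewidth 2.
One such decomposition:
Bags: B1 = {5, 6, 8}  B2 = {3, 5, 6}  B3 = {3, 5, 7}  B4 = {4, 5, 7}  B5 = {4, 5, 9}  B6 = {2, 5, 9}  B7 = {1, 2, 5}
Tree: B1–B2, B2–B3, B3–B4, B4–B5, B5–B6, B6–B7

Every bag has size at most 3, so the width is 3 − 1 = 2 and tw(G) ≤ 2. For the lower bound, G contains the cycle 5–8–6–3–7–4–9–2–1–5, so G is not a forest; only forests have treewidth ≤ 1, hence tw(G) ≥ 2. Hence tw(G) = 2 exactly.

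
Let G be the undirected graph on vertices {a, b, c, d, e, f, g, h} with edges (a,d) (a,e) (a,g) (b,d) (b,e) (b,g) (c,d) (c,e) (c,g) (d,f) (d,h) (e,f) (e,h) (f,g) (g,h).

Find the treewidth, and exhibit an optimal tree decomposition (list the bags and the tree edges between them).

Treewidth 3.
One such decomposition:
Bags: B1 = {b, d, e, g}  B2 = {c, d, e, g}  B3 = {d, e, f, g}  B4 = {d, e, g, h}  B5 = {a, d, e, g}
Tree: B1–B2, B2–B3, B3–B4, B4–B5

Every bag has size at most 4, so the width is 4 − 1 = 3 and tw(G) ≤ 3. For the lower bound: the 4 vertex sets {b,d}, {c,e}, {g}, {f} are disjoint, each induces a connected subgraph, and every pair is joined by at least one edge of G. Contracting each set to a single vertex therefore yields K_{4} as a minor, and since treewidth is minor-monotone, tw(G) ≥ tw(K_{4}) = 3. Combining the bounds, tw(G) = 3.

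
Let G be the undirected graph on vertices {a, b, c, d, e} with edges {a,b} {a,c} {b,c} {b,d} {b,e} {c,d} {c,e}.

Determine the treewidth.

2

A width-2 tree decomposition is:
Bags: B1 = {a, b, c}  B2 = {b, c, e}  B3 = {b, c, d}
Tree: B1–B2, B1–B3
Every bag has size at most 3, so the width is 3 − 1 = 2 and tw(G) ≤ 2. For the lower bound, the 3 vertices {b, c, d} are pairwise adjacent, and any tree decomposition puts a clique entirely inside one bag — forcing width ≥ 2. Therefore the treewidth is 2.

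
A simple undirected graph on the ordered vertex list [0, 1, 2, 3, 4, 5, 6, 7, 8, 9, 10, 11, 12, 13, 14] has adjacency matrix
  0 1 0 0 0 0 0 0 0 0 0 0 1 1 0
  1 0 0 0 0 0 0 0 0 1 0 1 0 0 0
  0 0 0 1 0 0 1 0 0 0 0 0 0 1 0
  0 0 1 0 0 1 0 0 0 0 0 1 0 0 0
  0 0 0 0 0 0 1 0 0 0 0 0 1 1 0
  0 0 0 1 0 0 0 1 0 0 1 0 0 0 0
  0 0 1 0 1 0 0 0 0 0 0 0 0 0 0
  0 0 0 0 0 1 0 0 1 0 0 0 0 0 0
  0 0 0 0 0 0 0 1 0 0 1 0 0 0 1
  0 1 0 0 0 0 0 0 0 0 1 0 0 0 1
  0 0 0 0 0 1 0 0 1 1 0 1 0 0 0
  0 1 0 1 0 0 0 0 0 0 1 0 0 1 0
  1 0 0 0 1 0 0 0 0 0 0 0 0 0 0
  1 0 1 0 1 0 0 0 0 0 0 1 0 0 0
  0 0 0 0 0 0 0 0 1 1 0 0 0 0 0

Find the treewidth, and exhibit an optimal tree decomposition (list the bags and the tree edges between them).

The largest bag has 4 vertices, giving width 3; this decomposition certifies tw(G) ≤ 3. For the lower bound: the 4 vertex sets {4,6,12}, {0}, {13}, {1,2,3,11} are disjoint, each induces a connected subgraph, and every pair is joined by at least one edge of G. Contracting each set to a single vertex therefore yields K_{4} as a minor, and since treewidth is minor-monotone, tw(G) ≥ tw(K_{4}) = 3. Hence tw(G) = 3 exactly.

Treewidth 3.
One optimal decomposition is:
Bags: B1 = {0, 4, 6, 12}  B2 = {0, 4, 6, 13}  B3 = {0, 2, 6, 13}  B4 = {0, 1, 2, 13}  B5 = {1, 2, 11, 13}  B6 = {1, 2, 3, 11}  B7 = {1, 3, 9, 11}  B8 = {3, 9, 10, 11}  B9 = {3, 5, 9, 10}  B10 = {5, 9, 10, 14}  B11 = {5, 8, 10, 14}  B12 = {5, 7, 8, 14}
Tree: B1–B2, B2–B3, B3–B4, B4–B5, B5–B6, B6–B7, B7–B8, B8–B9, B9–B10, B10–B11, B11–B12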